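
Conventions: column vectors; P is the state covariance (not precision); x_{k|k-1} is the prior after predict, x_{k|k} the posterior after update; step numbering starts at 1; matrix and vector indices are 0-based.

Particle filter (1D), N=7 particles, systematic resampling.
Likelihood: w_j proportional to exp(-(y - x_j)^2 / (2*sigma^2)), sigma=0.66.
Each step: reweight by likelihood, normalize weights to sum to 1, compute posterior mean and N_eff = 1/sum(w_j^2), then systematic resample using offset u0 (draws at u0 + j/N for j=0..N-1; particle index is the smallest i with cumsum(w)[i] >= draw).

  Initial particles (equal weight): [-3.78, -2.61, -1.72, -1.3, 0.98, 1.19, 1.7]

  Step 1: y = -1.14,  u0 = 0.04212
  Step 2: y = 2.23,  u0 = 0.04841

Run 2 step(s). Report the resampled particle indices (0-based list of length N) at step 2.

resampled_idx = [3, 3, 4, 4, 5, 6, 6]

step 1: w=[0.0002, 0.0480, 0.3900, 0.5572, 0.0033, 0.0011, 0.0001]  mean=-1.5167  Neff=2.1507  idx=[1, 2, 2, 3, 3, 3, 3]
step 2: w=[0.0000, 0.0067, 0.0067, 0.2467, 0.2467, 0.2467, 0.2467]  mean=-1.3056  Neff=4.1079  idx=[3, 3, 4, 4, 5, 6, 6]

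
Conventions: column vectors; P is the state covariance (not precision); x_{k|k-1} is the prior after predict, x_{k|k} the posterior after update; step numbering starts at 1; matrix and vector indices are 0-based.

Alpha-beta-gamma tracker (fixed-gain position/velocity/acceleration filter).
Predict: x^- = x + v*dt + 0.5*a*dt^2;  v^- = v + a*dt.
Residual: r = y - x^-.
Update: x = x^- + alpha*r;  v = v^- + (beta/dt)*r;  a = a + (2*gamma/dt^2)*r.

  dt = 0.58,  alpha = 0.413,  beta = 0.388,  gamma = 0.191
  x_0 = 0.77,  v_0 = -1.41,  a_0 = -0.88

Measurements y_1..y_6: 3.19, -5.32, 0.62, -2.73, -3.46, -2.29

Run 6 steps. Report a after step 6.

a_post = 4.7697

step 1: x_pred=-0.1958  r=3.3858  x^+=1.2025  v^+=0.3446  a^+=2.9648
step 2: x_pred=1.9011  r=-7.2211  x^+=-1.0812  v^+=-2.7665  a^+=-5.2351
step 3: x_pred=-3.5663  r=4.1863  x^+=-1.8374  v^+=-3.0023  a^+=-0.4813
step 4: x_pred=-3.6597  r=0.9297  x^+=-3.2757  v^+=-2.6596  a^+=0.5744
step 5: x_pred=-4.7217  r=1.2617  x^+=-4.2006  v^+=-1.4824  a^+=2.0071
step 6: x_pred=-4.7228  r=2.4328  x^+=-3.7181  v^+=1.3092  a^+=4.7697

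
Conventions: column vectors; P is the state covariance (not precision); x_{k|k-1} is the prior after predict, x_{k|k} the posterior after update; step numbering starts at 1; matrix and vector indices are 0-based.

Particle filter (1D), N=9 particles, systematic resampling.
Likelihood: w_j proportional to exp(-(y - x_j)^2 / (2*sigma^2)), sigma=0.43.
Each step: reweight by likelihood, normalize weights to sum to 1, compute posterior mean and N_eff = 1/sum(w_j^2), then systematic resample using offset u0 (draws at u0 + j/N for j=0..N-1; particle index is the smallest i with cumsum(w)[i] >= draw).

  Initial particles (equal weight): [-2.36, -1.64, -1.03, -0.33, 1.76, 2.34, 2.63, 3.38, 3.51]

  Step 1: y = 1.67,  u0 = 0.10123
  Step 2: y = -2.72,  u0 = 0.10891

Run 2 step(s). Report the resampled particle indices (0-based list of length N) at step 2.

resampled_idx = [0, 1, 1, 2, 3, 3, 4, 5, 5]

step 1: w=[0.0000, 0.0000, 0.0000, 0.0000, 0.7201, 0.2186, 0.0609, 0.0003, 0.0001]  mean=1.9403  Neff=1.7542  idx=[4, 4, 4, 4, 4, 4, 5, 5, 6]
step 2: w=[0.1667, 0.1667, 0.1667, 0.1667, 0.1667, 0.1667, 0.0000, 0.0000, 0.0000]  mean=1.7600  Neff=6.0000  idx=[0, 1, 1, 2, 3, 3, 4, 5, 5]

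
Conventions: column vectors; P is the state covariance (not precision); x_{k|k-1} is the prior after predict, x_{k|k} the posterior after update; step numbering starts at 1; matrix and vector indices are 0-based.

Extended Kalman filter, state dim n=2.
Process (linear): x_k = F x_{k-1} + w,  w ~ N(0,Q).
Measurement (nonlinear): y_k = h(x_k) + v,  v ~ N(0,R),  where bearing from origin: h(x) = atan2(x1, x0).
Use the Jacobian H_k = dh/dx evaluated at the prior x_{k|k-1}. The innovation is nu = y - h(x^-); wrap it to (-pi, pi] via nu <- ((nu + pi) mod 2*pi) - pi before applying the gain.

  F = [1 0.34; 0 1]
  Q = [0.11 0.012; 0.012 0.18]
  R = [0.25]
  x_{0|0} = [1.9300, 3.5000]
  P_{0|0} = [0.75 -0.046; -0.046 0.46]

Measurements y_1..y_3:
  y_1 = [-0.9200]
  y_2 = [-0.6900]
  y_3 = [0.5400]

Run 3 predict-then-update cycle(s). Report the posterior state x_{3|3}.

x_post = [6.0492, 2.7049]

step 1: x^-=[3.1200, 3.5000]  P^-=[0.8819 0.1224; 0.1224 0.6400]  H_jac=[-0.1592 0.1419]  S=[0.2797]  K=[-0.4398; 0.2551]  nu=[-1.7627]  x^+=[3.8953, 3.0504]  P^+=[0.8278 0.1538; 0.1538 0.6218]
step 2: x^-=[4.9325, 3.0504]  P^-=[1.1142 0.3772; 0.3772 0.8018]  H_jac=[-0.0907 0.1467]  S=[0.2664]  K=[-0.1717; 0.3130]  nu=[-1.2439]  x^+=[5.1461, 2.6611]  P^+=[1.1064 0.3915; 0.3915 0.7757]
step 3: x^-=[6.0508, 2.6611]  P^-=[1.5723 0.6672; 0.6672 0.9557]  H_jac=[-0.0609 0.1385]  S=[0.2629]  K=[-0.0128; 0.3488]  nu=[0.1257]  x^+=[6.0492, 2.7049]  P^+=[1.5722 0.6684; 0.6684 0.9237]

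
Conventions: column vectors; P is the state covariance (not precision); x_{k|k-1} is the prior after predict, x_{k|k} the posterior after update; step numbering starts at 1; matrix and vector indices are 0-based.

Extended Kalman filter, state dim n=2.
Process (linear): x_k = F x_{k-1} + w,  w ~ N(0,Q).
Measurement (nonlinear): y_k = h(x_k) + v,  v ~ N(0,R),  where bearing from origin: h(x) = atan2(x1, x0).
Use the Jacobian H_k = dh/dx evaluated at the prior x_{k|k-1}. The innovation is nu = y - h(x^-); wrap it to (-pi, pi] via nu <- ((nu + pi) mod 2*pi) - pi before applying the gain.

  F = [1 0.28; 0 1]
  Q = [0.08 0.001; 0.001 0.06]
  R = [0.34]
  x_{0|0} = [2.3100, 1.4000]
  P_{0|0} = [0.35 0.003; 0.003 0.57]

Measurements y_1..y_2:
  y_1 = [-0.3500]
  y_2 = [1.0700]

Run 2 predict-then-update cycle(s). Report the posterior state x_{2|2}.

x_post = [3.1019, 1.3496]

step 1: x^-=[2.7020, 1.4000]  P^-=[0.4764 0.1636; 0.1636 0.6300]  H_jac=[-0.1512 0.2918]  S=[0.3901]  K=[-0.0622; 0.4078]  nu=[-0.8280]  x^+=[2.7535, 1.0623]  P^+=[0.4749 0.1735; 0.1735 0.5651]
step 2: x^-=[3.0510, 1.0623]  P^-=[0.6963 0.3327; 0.3327 0.6251]  H_jac=[-0.1018 0.2923]  S=[0.3808]  K=[0.0693; 0.3909]  nu=[0.7349]  x^+=[3.1019, 1.3496]  P^+=[0.6945 0.3224; 0.3224 0.5669]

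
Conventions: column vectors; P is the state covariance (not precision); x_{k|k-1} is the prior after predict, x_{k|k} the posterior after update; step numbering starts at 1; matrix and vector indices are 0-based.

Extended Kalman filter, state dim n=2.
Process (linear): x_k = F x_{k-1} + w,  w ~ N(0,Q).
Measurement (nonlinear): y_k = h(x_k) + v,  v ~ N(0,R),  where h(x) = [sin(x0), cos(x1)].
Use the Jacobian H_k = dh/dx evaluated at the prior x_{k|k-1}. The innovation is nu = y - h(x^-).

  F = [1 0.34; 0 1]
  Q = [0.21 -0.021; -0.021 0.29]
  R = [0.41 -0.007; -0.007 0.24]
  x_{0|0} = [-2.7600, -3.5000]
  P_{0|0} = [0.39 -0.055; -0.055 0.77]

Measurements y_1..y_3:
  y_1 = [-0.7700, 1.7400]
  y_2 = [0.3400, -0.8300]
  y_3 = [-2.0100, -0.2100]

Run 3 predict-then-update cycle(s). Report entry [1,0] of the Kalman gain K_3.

K[1,0] = 0.0582

step 1: x^-=[-3.9500, -3.5000]  P^-=[0.6516 0.1858; 0.1858 1.0600]  H_jac=[-0.6907 0.0000; 0.0000 -0.3508]  S=[0.7208 0.0380; 0.0380 0.3704]  K=[-0.6184 -0.1125; -0.1258 -0.9909]  nu=[-1.4932, 2.6765]  x^+=[-3.3277, -5.9642]  P^+=[0.3660 0.0646; 0.0646 0.6754]
step 2: x^-=[-5.3555, -5.9642]  P^-=[0.6980 0.2733; 0.2733 0.9654]  H_jac=[0.5997 0.0000; 0.0000 -0.3136]  S=[0.6610 -0.0584; -0.0584 0.3349]  K=[0.6202 -0.1477; 0.1707 -0.8741]  nu=[-0.4602, -1.7796]  x^+=[-5.3780, -4.4872]  P^+=[0.4257 0.1269; 0.1269 0.6728]
step 3: x^-=[-6.9037, -4.4872]  P^-=[0.7998 0.3347; 0.3347 0.9628]  H_jac=[0.8136 0.0000; 0.0000 -0.9748]  S=[0.9394 -0.2724; -0.2724 1.1548]  K=[0.6556 -0.1278; 0.0582 -0.7990]  nu=[-1.4286, 0.0133]  x^+=[-7.8420, -4.5809]  P^+=[0.3315 0.0362; 0.0362 0.1971]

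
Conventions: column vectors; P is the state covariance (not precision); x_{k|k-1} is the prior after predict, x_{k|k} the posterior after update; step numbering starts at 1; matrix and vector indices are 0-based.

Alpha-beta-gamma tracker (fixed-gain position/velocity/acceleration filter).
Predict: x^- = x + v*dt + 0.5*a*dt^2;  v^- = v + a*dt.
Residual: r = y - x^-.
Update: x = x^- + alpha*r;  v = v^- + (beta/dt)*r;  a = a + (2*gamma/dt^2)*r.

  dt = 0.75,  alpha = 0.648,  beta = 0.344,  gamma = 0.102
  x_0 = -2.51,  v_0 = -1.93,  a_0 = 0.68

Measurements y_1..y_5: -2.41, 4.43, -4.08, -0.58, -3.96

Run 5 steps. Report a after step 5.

step 1: x_pred=-3.7662  r=1.3562  x^+=-2.8874  v^+=-0.7979  a^+=1.1719
step 2: x_pred=-3.1563  r=7.5863  x^+=1.7596  v^+=3.5605  a^+=3.9232
step 3: x_pred=5.5334  r=-9.6134  x^+=-0.6961  v^+=2.0935  a^+=0.4367
step 4: x_pred=0.9969  r=-1.5769  x^+=-0.0249  v^+=1.6978  a^+=-0.1352
step 5: x_pred=1.2104  r=-5.1704  x^+=-2.1400  v^+=-0.7751  a^+=-2.0103

a_post = -2.0103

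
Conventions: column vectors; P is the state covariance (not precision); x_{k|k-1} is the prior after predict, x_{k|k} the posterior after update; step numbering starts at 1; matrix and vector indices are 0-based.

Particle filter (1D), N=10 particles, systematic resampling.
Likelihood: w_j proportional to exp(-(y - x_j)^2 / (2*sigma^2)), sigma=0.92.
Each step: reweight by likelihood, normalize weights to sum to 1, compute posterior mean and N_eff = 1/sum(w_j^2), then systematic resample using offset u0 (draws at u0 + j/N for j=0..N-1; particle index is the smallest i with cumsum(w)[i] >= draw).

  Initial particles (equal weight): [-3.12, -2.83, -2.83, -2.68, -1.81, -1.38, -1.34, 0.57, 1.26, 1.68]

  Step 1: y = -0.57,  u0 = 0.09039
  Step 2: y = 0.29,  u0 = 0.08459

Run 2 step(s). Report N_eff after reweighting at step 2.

step 1: w=[0.0082, 0.0186, 0.0186, 0.0274, 0.1533, 0.2580, 0.2678, 0.1764, 0.0526, 0.0191]  mean=-0.9977  Neff=5.0617  idx=[4, 4, 5, 5, 6, 6, 6, 7, 7, 9]
step 2: w=[0.0218, 0.0218, 0.0569, 0.0569, 0.0615, 0.0615, 0.0615, 0.2820, 0.2820, 0.0943]  mean=-0.0031  Neff=5.3577  idx=[2, 4, 6, 7, 7, 7, 8, 8, 8, 9]

N_eff = 5.3577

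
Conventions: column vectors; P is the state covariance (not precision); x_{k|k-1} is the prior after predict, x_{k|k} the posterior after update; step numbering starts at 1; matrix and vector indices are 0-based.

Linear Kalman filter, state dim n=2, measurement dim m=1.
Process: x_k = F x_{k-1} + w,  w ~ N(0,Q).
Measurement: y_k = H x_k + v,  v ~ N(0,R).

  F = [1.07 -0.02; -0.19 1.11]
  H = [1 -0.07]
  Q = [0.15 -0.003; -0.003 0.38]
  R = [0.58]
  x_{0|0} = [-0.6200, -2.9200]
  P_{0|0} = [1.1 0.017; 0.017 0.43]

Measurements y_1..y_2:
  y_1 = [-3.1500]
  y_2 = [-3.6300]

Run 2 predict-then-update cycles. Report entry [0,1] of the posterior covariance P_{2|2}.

step 1: x^-=[-0.6050, -3.1234]  P^-=[1.4088 -0.2159; -0.2159 0.9423]  S=[2.0237]  K=[0.7036; -0.1393]  nu=[-2.7636]  x^+=[-2.5496, -2.7384]  P^+=[0.4069 -0.0176; -0.0176 0.9031]
step 2: x^-=[-2.6733, -2.5552]  P^-=[0.6170 -0.1267; -0.1267 1.5148]  S=[1.2221]  K=[0.5121; -0.1904]  nu=[-1.1355]  x^+=[-3.2548, -2.3390]  P^+=[0.2965 -0.0075; -0.0075 1.4705]

P_post[0,1] = -0.0075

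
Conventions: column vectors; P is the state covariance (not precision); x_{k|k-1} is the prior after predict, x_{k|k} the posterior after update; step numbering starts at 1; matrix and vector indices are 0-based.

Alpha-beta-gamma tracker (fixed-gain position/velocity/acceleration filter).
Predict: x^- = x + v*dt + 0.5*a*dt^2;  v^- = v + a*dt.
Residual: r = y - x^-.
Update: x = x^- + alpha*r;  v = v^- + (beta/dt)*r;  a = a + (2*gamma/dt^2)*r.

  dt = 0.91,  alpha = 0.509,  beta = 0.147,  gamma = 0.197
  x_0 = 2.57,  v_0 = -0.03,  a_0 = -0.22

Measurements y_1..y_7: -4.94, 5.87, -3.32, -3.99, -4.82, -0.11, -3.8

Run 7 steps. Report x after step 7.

x_post = -2.4354

step 1: x_pred=2.4516  r=-7.3916  x^+=-1.3107  v^+=-1.4242  a^+=-3.7368
step 2: x_pred=-4.1540  r=10.0240  x^+=0.9482  v^+=-3.2055  a^+=1.0325
step 3: x_pred=-1.5413  r=-1.7787  x^+=-2.4467  v^+=-2.5533  a^+=0.1862
step 4: x_pred=-4.6931  r=0.7031  x^+=-4.3352  v^+=-2.2703  a^+=0.5207
step 5: x_pred=-6.1856  r=1.3656  x^+=-5.4905  v^+=-1.5759  a^+=1.1704
step 6: x_pred=-6.4399  r=6.3299  x^+=-3.2180  v^+=0.5117  a^+=4.1821
step 7: x_pred=-1.0207  r=-2.7793  x^+=-2.4354  v^+=3.8685  a^+=2.8598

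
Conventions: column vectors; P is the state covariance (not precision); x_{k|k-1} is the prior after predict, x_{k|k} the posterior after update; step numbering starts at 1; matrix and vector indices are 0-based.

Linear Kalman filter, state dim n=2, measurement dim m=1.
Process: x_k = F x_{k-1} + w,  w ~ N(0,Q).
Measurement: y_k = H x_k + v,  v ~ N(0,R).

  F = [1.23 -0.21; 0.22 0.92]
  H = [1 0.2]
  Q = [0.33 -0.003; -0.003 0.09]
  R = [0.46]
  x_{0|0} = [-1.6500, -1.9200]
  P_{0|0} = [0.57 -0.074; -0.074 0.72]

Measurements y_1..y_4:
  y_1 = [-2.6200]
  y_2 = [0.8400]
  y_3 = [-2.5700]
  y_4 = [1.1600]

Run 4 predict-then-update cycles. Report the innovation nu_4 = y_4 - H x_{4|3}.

step 1: x^-=[-1.6263, -2.1294]  P^-=[1.2623 -0.0682; -0.0682 0.6970]  S=[1.7229]  K=[0.7247; 0.0413]  nu=[-0.5678]  x^+=[-2.0378, -2.1529]  P^+=[0.3573 -0.1198; -0.1198 0.6941]
step 2: x^-=[-2.0544, -2.4290]  P^-=[0.9631 -0.1704; -0.1704 0.6463]  S=[1.3808]  K=[0.6728; -0.0298]  nu=[3.3802]  x^+=[0.2199, -2.5298]  P^+=[0.3380 -0.1427; -0.1427 0.6451]
step 3: x^-=[0.8017, -2.2790]  P^-=[0.9436 -0.1911; -0.1911 0.5946]  S=[1.3510]  K=[0.6702; -0.0534]  nu=[-2.9159]  x^+=[-1.1525, -2.1233]  P^+=[0.3368 -0.1427; -0.1427 0.5907]
step 4: x^-=[-0.9717, -2.2070]  P^-=[0.9394 -0.1809; -0.1809 0.5485]  S=[1.3489]  K=[0.6695; -0.0528]  nu=[2.5731]  x^+=[0.7511, -2.3427]  P^+=[0.3346 -0.1332; -0.1332 0.5448]

innov = [2.5731]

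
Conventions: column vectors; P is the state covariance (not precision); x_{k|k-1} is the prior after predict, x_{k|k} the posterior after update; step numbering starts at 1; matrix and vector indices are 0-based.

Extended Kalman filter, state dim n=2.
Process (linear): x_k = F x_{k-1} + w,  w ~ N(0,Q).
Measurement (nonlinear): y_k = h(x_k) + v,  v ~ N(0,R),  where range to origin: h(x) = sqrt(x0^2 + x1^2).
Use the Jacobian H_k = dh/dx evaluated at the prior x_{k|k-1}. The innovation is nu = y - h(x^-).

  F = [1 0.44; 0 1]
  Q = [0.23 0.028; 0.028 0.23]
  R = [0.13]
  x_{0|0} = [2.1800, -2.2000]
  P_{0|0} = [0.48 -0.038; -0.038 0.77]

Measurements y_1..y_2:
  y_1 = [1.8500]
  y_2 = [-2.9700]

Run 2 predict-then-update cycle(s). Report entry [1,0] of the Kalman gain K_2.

K[1,0] = -0.8761

step 1: x^-=[1.2120, -2.2000]  P^-=[0.8256 0.3288; 0.3288 1.0000]  H_jac=[0.4825 -0.8759]  S=[0.8115]  K=[0.1361; -0.8839]  nu=[-0.6618]  x^+=[1.1220, -1.6151]  P^+=[0.8106 0.4264; 0.4264 0.3661]
step 2: x^-=[0.4113, -1.6151]  P^-=[1.4867 0.6155; 0.6155 0.5961]  H_jac=[0.2468 -0.9691]  S=[0.4859]  K=[-0.4723; -0.8761]  nu=[-4.6367]  x^+=[2.6012, 2.4473]  P^+=[1.3783 0.4144; 0.4144 0.2231]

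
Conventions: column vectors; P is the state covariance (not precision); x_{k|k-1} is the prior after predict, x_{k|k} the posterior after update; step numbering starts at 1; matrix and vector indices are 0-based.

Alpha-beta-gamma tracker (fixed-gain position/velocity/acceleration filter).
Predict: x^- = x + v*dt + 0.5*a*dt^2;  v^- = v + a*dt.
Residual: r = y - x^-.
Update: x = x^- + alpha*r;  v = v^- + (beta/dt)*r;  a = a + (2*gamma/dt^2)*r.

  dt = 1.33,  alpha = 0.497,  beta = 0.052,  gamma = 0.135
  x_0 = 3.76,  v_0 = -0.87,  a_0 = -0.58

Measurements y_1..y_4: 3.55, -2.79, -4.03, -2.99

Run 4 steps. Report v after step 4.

step 1: x_pred=2.0899  r=1.4601  x^+=2.8156  v^+=-1.5843  a^+=-0.3571
step 2: x_pred=0.3926  r=-3.1826  x^+=-1.1892  v^+=-2.1837  a^+=-0.8429
step 3: x_pred=-4.8391  r=0.8091  x^+=-4.4370  v^+=-3.2732  a^+=-0.7194
step 4: x_pred=-9.4266  r=6.4366  x^+=-6.2276  v^+=-3.9784  a^+=0.2630

v_post = -3.9784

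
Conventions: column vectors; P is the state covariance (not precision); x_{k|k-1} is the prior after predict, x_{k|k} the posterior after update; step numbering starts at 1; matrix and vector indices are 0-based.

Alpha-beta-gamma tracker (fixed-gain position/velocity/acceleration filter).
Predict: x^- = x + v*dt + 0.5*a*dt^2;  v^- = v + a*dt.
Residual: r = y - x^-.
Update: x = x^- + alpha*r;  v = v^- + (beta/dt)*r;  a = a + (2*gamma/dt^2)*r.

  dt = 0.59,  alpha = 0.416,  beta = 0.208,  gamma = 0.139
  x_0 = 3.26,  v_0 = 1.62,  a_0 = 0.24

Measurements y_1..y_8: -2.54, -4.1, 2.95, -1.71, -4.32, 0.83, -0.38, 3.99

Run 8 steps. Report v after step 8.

v_post = 15.4588

step 1: x_pred=4.2576  r=-6.7976  x^+=1.4298  v^+=-0.6348  a^+=-5.1887
step 2: x_pred=0.1521  r=-4.2521  x^+=-1.6167  v^+=-5.1952  a^+=-8.5845
step 3: x_pred=-6.1761  r=9.1261  x^+=-2.3796  v^+=-7.0428  a^+=-1.2963
step 4: x_pred=-6.7605  r=5.0505  x^+=-4.6595  v^+=-6.0271  a^+=2.7371
step 5: x_pred=-7.7390  r=3.4190  x^+=-6.3167  v^+=-3.2068  a^+=5.4677
step 6: x_pred=-7.2571  r=8.0871  x^+=-3.8929  v^+=2.8702  a^+=11.9262
step 7: x_pred=-0.1237  r=-0.2563  x^+=-0.2303  v^+=9.8163  a^+=11.7215
step 8: x_pred=7.6014  r=-3.6114  x^+=6.0991  v^+=15.4588  a^+=8.8374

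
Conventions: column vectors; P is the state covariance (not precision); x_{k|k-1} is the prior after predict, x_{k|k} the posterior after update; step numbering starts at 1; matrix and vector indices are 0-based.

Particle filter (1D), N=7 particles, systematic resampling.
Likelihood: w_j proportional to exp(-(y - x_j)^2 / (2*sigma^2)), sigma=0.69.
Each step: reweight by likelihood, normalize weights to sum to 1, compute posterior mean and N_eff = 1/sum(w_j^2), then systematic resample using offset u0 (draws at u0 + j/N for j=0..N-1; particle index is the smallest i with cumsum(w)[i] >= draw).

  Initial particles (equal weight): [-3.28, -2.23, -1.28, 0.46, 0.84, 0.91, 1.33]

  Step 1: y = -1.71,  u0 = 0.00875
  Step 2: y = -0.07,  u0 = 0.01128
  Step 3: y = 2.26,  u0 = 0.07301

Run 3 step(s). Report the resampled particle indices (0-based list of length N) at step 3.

step 1: w=[0.0452, 0.4534, 0.4960, 0.0043, 0.0007, 0.0004, 0.0000]  mean=-1.7913  Neff=2.2046  idx=[0, 1, 1, 1, 2, 2, 2]
step 2: w=[0.0000, 0.0112, 0.0112, 0.0112, 0.3222, 0.3222, 0.3222]  mean=-1.3119  Neff=3.2079  idx=[2, 4, 4, 5, 5, 6, 6]
step 3: w=[0.0001, 0.1667, 0.1667, 0.1667, 0.1667, 0.1667, 0.1667]  mean=-1.2801  Neff=6.0007  idx=[1, 2, 3, 4, 4, 5, 6]

resampled_idx = [1, 2, 3, 4, 4, 5, 6]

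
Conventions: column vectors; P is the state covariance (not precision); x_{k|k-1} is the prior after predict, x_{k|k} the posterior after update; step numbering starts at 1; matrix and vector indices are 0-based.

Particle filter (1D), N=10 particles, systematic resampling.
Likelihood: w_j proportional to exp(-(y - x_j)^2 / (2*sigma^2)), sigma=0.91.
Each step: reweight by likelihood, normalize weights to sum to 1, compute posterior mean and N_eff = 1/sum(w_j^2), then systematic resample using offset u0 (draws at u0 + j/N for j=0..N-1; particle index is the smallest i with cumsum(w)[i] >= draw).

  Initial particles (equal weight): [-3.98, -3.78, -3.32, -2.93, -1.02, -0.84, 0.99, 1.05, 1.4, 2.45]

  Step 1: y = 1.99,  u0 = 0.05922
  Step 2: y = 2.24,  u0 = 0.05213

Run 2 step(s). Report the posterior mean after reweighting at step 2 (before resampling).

post_mean = 1.7764

step 1: w=[0.0000, 0.0000, 0.0000, 0.0000, 0.0015, 0.0028, 0.1928, 0.2068, 0.2858, 0.3103]  mean=1.5645  Neff=3.8771  idx=[6, 6, 7, 7, 8, 8, 8, 9, 9, 9]
step 2: w=[0.0598, 0.0598, 0.0653, 0.0653, 0.1003, 0.1003, 0.1003, 0.1496, 0.1496, 0.1496]  mean=1.7764  Neff=8.8487  idx=[0, 2, 4, 5, 6, 7, 7, 8, 9, 9]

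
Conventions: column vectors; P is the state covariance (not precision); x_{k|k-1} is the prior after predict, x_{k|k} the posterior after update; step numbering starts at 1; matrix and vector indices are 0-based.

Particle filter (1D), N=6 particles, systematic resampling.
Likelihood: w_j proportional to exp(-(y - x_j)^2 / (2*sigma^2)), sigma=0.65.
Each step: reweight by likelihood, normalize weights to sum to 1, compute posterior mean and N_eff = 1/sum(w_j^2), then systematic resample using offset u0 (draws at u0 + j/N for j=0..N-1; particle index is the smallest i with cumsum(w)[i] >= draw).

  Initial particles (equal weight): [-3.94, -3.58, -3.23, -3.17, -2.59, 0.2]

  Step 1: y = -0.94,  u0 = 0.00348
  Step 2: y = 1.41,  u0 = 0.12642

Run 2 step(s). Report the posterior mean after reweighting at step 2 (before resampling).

post_mean = 0.2000

step 1: w=[0.0001, 0.0010, 0.0078, 0.0107, 0.1535, 0.8269]  mean=-0.2952  Neff=1.4134  idx=[2, 4, 5, 5, 5, 5]
step 2: w=[0.0000, 0.0000, 0.2500, 0.2500, 0.2500, 0.2500]  mean=0.2000  Neff=4.0000  idx=[2, 3, 3, 4, 5, 5]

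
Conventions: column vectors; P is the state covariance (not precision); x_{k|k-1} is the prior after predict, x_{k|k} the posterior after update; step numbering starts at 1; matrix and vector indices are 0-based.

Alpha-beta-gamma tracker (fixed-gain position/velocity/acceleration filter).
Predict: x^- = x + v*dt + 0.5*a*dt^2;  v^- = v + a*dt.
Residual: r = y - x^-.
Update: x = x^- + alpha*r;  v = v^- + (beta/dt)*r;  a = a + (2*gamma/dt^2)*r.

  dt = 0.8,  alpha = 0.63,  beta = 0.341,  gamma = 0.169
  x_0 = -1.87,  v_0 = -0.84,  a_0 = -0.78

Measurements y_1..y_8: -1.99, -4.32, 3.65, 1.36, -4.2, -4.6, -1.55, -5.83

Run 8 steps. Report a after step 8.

a_post = -2.2470

step 1: x_pred=-2.7916  r=0.8016  x^+=-2.2866  v^+=-1.1223  a^+=-0.3567
step 2: x_pred=-3.2986  r=-1.0214  x^+=-3.9421  v^+=-1.8430  a^+=-0.8961
step 3: x_pred=-5.7032  r=9.3532  x^+=0.1893  v^+=1.4269  a^+=4.0436
step 4: x_pred=2.6248  r=-1.2648  x^+=1.8280  v^+=4.1227  a^+=3.3756
step 5: x_pred=6.2063  r=-10.4063  x^+=-0.3497  v^+=2.3875  a^+=-2.1202
step 6: x_pred=0.8819  r=-5.4819  x^+=-2.5717  v^+=-1.6453  a^+=-5.0153
step 7: x_pred=-5.4929  r=3.9429  x^+=-3.0089  v^+=-3.9769  a^+=-2.9330
step 8: x_pred=-7.1290  r=1.2990  x^+=-6.3106  v^+=-5.7696  a^+=-2.2470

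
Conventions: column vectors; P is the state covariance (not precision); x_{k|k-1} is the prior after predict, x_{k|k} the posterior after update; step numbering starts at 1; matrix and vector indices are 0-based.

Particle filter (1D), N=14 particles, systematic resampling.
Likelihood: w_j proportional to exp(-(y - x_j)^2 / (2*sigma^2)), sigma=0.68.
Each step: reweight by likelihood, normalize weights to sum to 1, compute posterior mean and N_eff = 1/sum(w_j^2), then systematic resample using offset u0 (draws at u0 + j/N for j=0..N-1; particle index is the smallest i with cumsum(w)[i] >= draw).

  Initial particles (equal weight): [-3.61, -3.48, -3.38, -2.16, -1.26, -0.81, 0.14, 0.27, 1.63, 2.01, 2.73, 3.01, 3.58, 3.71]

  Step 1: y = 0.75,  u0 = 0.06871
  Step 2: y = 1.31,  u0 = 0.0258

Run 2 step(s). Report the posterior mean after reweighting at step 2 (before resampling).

step 1: w=[0.0000, 0.0000, 0.0000, 0.0000, 0.0059, 0.0333, 0.3090, 0.3602, 0.2000, 0.0830, 0.0067, 0.0018, 0.0001, 0.0000]  mean=0.6231  Neff=3.6590  idx=[6, 6, 6, 6, 7, 7, 7, 7, 7, 8, 8, 8, 9, 10]
step 2: w=[0.0389, 0.0389, 0.0389, 0.0389, 0.0531, 0.0531, 0.0531, 0.0531, 0.0531, 0.1530, 0.1530, 0.1530, 0.1006, 0.0193]  mean=1.0967  Neff=9.9124  idx=[0, 2, 4, 5, 6, 8, 9, 9, 10, 10, 11, 11, 12, 12]

post_mean = 1.0967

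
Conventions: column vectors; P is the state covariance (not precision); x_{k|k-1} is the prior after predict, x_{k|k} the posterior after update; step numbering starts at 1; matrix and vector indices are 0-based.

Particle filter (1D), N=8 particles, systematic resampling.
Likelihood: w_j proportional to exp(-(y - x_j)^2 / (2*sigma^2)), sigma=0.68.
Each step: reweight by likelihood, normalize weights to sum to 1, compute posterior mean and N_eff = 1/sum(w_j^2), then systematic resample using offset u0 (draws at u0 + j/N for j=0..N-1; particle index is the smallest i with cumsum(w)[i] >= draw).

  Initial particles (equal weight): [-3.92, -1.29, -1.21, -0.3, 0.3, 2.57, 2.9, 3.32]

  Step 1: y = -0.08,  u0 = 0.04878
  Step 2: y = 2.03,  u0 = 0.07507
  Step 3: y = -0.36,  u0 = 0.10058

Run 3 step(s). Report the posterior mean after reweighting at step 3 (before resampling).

step 1: w=[0.0000, 0.0908, 0.1112, 0.4196, 0.3782, 0.0002, 0.0000, 0.0000]  mean=-0.2633  Neff=2.9437  idx=[1, 2, 3, 3, 3, 4, 4, 4]
step 2: w=[0.0001, 0.0001, 0.0223, 0.0223, 0.0223, 0.3110, 0.3110, 0.3110]  mean=0.2596  Neff=3.4295  idx=[5, 5, 5, 6, 6, 7, 7, 7]
step 3: w=[0.1250, 0.1250, 0.1250, 0.1250, 0.1250, 0.1250, 0.1250, 0.1250]  mean=0.3000  Neff=8.0000  idx=[0, 1, 2, 3, 4, 5, 6, 7]

post_mean = 0.3000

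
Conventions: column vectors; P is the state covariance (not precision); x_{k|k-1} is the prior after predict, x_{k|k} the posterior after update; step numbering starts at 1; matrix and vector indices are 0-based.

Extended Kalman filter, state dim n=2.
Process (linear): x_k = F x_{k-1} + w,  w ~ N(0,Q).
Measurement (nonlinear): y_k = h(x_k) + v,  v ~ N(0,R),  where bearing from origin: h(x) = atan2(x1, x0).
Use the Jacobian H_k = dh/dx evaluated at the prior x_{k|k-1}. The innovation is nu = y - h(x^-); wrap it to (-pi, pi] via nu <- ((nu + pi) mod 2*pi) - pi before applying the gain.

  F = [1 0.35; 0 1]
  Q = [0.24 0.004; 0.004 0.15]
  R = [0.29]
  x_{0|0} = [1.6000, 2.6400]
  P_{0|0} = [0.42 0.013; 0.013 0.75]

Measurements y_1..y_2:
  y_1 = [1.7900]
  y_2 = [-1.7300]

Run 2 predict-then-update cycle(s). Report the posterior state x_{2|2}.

step 1: x^-=[2.5240, 2.6400]  P^-=[0.7610 0.2795; 0.2795 0.9000]  H_jac=[-0.1979 0.1892]  S=[0.3311]  K=[-0.2951; 0.3472]  nu=[0.9821]  x^+=[2.2341, 2.9810]  P^+=[0.7321 0.3134; 0.3134 0.8601]
step 2: x^-=[3.2775, 2.9810]  P^-=[1.2969 0.6185; 0.6185 1.0101]  H_jac=[-0.1519 0.1670]  S=[0.3167]  K=[-0.2958; 0.2360]  nu=[-2.4681]  x^+=[4.0077, 2.3987]  P^+=[1.2692 0.6406; 0.6406 0.9924]

x_post = [4.0077, 2.3987]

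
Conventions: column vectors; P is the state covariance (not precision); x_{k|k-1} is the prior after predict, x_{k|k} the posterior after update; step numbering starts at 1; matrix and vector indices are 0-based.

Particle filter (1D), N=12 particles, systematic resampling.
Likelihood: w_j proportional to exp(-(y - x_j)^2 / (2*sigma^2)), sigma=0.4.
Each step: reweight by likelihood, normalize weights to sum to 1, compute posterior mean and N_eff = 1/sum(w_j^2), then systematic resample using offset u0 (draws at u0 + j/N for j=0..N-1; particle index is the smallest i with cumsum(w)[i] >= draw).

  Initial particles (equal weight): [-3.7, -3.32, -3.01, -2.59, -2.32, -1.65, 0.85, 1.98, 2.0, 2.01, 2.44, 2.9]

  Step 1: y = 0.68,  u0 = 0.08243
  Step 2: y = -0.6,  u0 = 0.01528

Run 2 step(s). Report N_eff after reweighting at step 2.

step 1: w=[0.0000, 0.0000, 0.0000, 0.0000, 0.0000, 0.0000, 0.9855, 0.0055, 0.0047, 0.0043, 0.0001, 0.0000]  mean=0.8666  Neff=1.0296  idx=[6, 6, 6, 6, 6, 6, 6, 6, 6, 6, 6, 9]
step 2: w=[0.0909, 0.0909, 0.0909, 0.0909, 0.0909, 0.0909, 0.0909, 0.0909, 0.0909, 0.0909, 0.0909, 0.0000]  mean=0.8500  Neff=11.0000  idx=[0, 1, 2, 2, 3, 4, 5, 6, 7, 8, 9, 10]

N_eff = 11.0000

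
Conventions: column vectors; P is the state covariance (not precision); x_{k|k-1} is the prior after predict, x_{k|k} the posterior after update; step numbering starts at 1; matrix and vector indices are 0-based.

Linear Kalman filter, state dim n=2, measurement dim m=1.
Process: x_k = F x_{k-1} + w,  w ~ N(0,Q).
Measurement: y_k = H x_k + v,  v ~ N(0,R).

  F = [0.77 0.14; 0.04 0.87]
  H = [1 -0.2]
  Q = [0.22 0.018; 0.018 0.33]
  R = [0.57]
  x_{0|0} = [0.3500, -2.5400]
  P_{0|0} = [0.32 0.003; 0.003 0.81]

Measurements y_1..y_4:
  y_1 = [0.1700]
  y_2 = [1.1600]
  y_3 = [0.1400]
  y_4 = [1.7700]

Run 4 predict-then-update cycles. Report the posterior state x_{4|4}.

x_post = [0.4107, -1.1982]

step 1: x^-=[-0.0861, -2.1958]  P^-=[0.4263 0.1285; 0.1285 0.9438]  S=[0.9826]  K=[0.4076; -0.0613]  nu=[-0.1831]  x^+=[-0.1607, -2.1846]  P^+=[0.2630 0.1531; 0.1531 0.9401]
step 2: x^-=[-0.4296, -1.9070]  P^-=[0.4273 0.2440; 0.2440 1.0527]  S=[0.9418]  K=[0.4019; 0.0356]  nu=[1.2082]  x^+=[0.0560, -1.8641]  P^+=[0.2752 0.2306; 0.2306 1.0515]
step 3: x^-=[-0.2178, -1.6195]  P^-=[0.4535 0.3103; 0.3103 1.1423]  S=[0.9451]  K=[0.4142; 0.0866]  nu=[0.0340]  x^+=[-0.2038, -1.6165]  P^+=[0.2914 0.2764; 0.2764 1.1353]
step 4: x^-=[-0.3832, -1.4145]  P^-=[0.4746 0.3520; 0.3520 1.2090]  S=[0.9522]  K=[0.4245; 0.1157]  nu=[1.8703]  x^+=[0.4107, -1.1982]  P^+=[0.3030 0.3052; 0.3052 1.1962]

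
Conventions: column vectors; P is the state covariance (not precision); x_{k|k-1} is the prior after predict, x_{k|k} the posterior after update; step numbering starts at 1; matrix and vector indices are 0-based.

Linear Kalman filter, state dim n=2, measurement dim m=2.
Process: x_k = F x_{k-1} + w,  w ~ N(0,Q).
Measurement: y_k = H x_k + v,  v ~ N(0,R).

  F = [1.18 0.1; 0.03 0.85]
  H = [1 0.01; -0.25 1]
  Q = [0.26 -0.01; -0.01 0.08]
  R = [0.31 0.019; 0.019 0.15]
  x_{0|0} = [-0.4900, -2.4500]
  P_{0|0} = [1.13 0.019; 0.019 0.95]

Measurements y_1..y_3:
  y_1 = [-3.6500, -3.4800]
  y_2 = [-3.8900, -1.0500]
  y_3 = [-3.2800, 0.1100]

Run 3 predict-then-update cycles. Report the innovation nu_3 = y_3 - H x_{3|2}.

step 1: x^-=[-0.8232, -2.0972]  P^-=[1.8474 0.1299; 0.1299 0.7684]  S=[2.1601 -0.3056; -0.3056 0.9689]  K=[0.8451 -0.0761; 0.1791 0.8160]  nu=[-2.8058, -1.5886]  x^+=[-3.0735, -3.8962]  P^+=[0.2598 0.0696; 0.0696 0.1432]
step 2: x^-=[-4.0164, -3.4040]  P^-=[0.6397 0.0814; 0.0814 0.1873]  S=[0.9513 -0.0579; -0.0579 0.3365]  K=[0.6660 -0.1188; 0.1189 0.5164]  nu=[0.1604, 1.3499]  x^+=[-4.0699, -2.6878]  P^+=[0.2038 0.0458; 0.0458 0.0912]
step 3: x^-=[-5.0713, -2.4067]  P^-=[0.5554 0.0510; 0.0510 0.1484]  S=[0.8665 -0.0675; -0.0675 0.3076]  K=[0.6301 -0.1473; 0.0966 0.4621]  nu=[1.8154, 1.2489]  x^+=[-4.1114, -1.6543]  P^+=[0.1922 0.0379; 0.0379 0.0806]

innov = [1.8154, 1.2489]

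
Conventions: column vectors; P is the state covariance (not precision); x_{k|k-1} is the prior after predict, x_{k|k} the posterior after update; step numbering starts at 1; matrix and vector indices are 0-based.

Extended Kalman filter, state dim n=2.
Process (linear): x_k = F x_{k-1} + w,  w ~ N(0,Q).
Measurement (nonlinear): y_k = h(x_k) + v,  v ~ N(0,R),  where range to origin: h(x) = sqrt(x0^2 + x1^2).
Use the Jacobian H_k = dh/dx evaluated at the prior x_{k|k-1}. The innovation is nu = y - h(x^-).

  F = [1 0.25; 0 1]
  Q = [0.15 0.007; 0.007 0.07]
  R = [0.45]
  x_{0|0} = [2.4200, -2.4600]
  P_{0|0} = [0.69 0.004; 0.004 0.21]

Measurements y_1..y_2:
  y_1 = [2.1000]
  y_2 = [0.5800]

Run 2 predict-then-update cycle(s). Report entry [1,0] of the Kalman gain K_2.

K[1,0] = -0.3276

step 1: x^-=[1.8050, -2.4600]  P^-=[0.8551 0.0635; 0.0635 0.2800]  H_jac=[0.5916 -0.8062]  S=[0.8707]  K=[0.5222; -0.2161]  nu=[-0.9512]  x^+=[1.3083, -2.2544]  P^+=[0.6177 0.1618; 0.1618 0.2393]
step 2: x^-=[0.7447, -2.2544]  P^-=[0.8635 0.2286; 0.2286 0.3093]  H_jac=[0.3137 -0.9495]  S=[0.6777]  K=[0.0794; -0.3276]  nu=[-1.7942]  x^+=[0.6023, -1.6666]  P^+=[0.8593 0.2462; 0.2462 0.2366]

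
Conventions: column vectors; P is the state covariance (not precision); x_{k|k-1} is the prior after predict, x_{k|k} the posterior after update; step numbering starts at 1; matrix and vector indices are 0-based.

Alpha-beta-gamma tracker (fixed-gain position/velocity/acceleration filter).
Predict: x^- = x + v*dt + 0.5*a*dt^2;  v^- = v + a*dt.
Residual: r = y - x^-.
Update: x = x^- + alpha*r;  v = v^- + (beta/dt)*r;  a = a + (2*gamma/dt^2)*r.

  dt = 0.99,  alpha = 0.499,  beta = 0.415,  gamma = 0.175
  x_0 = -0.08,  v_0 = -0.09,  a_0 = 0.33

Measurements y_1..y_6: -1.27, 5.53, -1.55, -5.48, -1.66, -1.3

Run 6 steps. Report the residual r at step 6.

resid = 7.7479

step 1: x_pred=-0.0074  r=-1.2626  x^+=-0.6374  v^+=-0.2926  a^+=-0.1209
step 2: x_pred=-0.9863  r=6.5163  x^+=2.2653  v^+=2.3193  a^+=2.2061
step 3: x_pred=5.6426  r=-7.1926  x^+=2.0535  v^+=1.4883  a^+=-0.3624
step 4: x_pred=3.3493  r=-8.8293  x^+=-1.0565  v^+=-2.5716  a^+=-3.5154
step 5: x_pred=-5.3251  r=3.6651  x^+=-3.4962  v^+=-4.5155  a^+=-2.2066
step 6: x_pred=-9.0479  r=7.7479  x^+=-5.1817  v^+=-3.4521  a^+=0.5603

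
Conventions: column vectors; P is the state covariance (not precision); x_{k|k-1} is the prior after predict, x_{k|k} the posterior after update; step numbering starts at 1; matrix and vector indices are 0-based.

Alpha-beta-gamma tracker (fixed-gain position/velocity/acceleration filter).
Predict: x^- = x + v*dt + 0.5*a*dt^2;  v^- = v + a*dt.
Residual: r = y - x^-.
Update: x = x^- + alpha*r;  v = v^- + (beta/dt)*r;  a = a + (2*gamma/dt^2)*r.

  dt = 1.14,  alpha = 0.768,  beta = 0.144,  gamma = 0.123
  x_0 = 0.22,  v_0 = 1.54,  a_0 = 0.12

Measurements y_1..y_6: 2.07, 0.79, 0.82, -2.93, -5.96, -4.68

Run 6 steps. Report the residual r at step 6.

step 1: x_pred=2.0536  r=0.0164  x^+=2.0662  v^+=1.6789  a^+=0.1231
step 2: x_pred=4.0601  r=-3.2701  x^+=1.5487  v^+=1.4062  a^+=-0.4959
step 3: x_pred=2.8295  r=-2.0095  x^+=1.2862  v^+=0.5870  a^+=-0.8763
step 4: x_pred=1.3860  r=-4.3160  x^+=-1.9287  v^+=-0.9571  a^+=-1.6932
step 5: x_pred=-4.1200  r=-1.8400  x^+=-5.5331  v^+=-3.1198  a^+=-2.0415
step 6: x_pred=-10.4163  r=5.7363  x^+=-6.0108  v^+=-4.7225  a^+=-0.9557

resid = 5.7363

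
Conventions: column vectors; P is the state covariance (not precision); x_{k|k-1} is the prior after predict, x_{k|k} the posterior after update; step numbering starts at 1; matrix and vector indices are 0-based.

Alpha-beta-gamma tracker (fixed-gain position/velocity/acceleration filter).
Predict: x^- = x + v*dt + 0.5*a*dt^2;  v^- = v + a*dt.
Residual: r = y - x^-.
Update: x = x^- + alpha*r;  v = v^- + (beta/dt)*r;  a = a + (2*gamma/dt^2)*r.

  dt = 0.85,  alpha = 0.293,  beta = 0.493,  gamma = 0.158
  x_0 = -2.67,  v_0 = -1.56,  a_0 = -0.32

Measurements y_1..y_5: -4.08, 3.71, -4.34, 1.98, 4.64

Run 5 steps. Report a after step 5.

step 1: x_pred=-4.1116  r=0.0316  x^+=-4.1023  v^+=-1.8137  a^+=-0.3062
step 2: x_pred=-5.7546  r=9.4646  x^+=-2.9815  v^+=3.4155  a^+=3.8333
step 3: x_pred=1.3065  r=-5.6465  x^+=-0.3479  v^+=3.3989  a^+=1.3637
step 4: x_pred=3.0338  r=-1.0538  x^+=2.7250  v^+=3.9468  a^+=0.9028
step 5: x_pred=6.4060  r=-1.7660  x^+=5.8885  v^+=3.6900  a^+=0.1304

a_post = 0.1304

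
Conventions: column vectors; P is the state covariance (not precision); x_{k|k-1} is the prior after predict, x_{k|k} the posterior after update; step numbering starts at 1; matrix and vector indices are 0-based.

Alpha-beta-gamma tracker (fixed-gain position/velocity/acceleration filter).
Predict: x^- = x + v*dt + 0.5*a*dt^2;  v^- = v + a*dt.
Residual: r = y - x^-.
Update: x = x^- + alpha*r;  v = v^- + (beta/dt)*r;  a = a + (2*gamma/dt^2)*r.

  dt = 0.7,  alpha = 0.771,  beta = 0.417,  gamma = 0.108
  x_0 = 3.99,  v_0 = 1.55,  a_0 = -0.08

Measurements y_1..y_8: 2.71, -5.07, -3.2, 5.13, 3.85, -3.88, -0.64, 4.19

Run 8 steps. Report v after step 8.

step 1: x_pred=5.0554  r=-2.3454  x^+=3.2471  v^+=0.0968  a^+=-1.1139
step 2: x_pred=3.0420  r=-8.1120  x^+=-3.2124  v^+=-5.5153  a^+=-4.6898
step 3: x_pred=-8.2221  r=5.0221  x^+=-4.3501  v^+=-5.8064  a^+=-2.4760
step 4: x_pred=-9.0212  r=14.1512  x^+=1.8894  v^+=0.8904  a^+=3.7621
step 5: x_pred=3.4344  r=0.4156  x^+=3.7548  v^+=3.7715  a^+=3.9453
step 6: x_pred=7.3615  r=-11.2415  x^+=-1.3057  v^+=-0.1635  a^+=-1.0101
step 7: x_pred=-1.6676  r=1.0276  x^+=-0.8753  v^+=-0.2584  a^+=-0.5571
step 8: x_pred=-1.1927  r=5.3827  x^+=2.9574  v^+=2.5582  a^+=1.8157

v_post = 2.5582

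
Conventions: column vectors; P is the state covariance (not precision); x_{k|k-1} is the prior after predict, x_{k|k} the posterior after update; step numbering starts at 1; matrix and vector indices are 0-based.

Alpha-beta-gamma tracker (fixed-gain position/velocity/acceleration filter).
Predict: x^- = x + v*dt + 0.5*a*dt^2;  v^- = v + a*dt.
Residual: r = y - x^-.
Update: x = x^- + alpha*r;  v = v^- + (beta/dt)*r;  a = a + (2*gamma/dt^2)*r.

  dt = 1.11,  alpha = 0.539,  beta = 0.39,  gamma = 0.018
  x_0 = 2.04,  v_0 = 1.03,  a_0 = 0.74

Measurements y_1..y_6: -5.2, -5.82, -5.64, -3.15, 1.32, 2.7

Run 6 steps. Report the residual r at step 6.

step 1: x_pred=3.6392  r=-8.8392  x^+=-1.1251  v^+=-1.2543  a^+=0.4817
step 2: x_pred=-2.2206  r=-3.5994  x^+=-4.1607  v^+=-1.9842  a^+=0.3766
step 3: x_pred=-6.1311  r=0.4911  x^+=-5.8664  v^+=-1.3936  a^+=0.3909
step 4: x_pred=-7.1725  r=4.0225  x^+=-5.0044  v^+=0.4536  a^+=0.5084
step 5: x_pred=-4.1877  r=5.5077  x^+=-1.2190  v^+=2.9531  a^+=0.6694
step 6: x_pred=2.4713  r=0.2287  x^+=2.5946  v^+=3.7765  a^+=0.6761

resid = 0.2287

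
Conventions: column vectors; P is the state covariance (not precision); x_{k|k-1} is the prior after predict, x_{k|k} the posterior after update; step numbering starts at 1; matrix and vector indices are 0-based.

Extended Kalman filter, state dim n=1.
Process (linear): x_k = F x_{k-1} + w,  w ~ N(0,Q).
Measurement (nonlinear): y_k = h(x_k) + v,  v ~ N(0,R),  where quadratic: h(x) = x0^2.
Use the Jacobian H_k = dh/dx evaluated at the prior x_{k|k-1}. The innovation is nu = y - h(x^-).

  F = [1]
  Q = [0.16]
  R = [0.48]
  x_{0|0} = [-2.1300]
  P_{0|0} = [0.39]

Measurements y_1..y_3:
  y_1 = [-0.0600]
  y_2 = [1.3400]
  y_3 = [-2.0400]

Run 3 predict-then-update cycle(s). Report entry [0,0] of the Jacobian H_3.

step 1: x^-=[-2.1300]  P^-=[0.5500]  H_jac=[-4.2600]  S=[10.4612]  K=[-0.2240]  nu=[-4.5969]  x^+=[-1.1004]  P^+=[0.0252]
step 2: x^-=[-1.1004]  P^-=[0.1852]  H_jac=[-2.2009]  S=[1.3772]  K=[-0.2960]  nu=[0.1291]  x^+=[-1.1386]  P^+=[0.0646]
step 3: x^-=[-1.1386]  P^-=[0.2246]  H_jac=[-2.2773]  S=[1.6445]  K=[-0.3110]  nu=[-3.3365]  x^+=[-0.1011]  P^+=[0.0655]

H_jac[0,0] = -2.2773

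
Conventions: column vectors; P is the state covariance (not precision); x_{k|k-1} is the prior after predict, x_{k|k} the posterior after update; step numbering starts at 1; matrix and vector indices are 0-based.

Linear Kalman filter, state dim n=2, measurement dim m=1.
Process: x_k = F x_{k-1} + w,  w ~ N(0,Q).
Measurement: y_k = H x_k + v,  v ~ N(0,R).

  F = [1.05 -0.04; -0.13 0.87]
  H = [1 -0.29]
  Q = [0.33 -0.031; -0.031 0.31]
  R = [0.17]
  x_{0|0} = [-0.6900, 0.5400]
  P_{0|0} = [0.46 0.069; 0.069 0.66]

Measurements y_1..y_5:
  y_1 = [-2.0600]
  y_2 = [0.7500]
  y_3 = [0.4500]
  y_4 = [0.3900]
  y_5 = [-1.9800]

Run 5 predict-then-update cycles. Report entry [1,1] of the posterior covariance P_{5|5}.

step 1: x^-=[-0.7461, 0.5595]  P^-=[0.8324 -0.0534; -0.0534 0.8017]  S=[1.1008]  K=[0.7703; -0.2597]  nu=[-1.1516]  x^+=[-1.6332, 0.8586]  P^+=[0.1793 0.1668; 0.1668 0.7275]
step 2: x^-=[-1.7492, 0.9593]  P^-=[0.5149 0.0725; 0.0725 0.8259]  S=[0.7123]  K=[0.6933; -0.2345]  nu=[2.7773]  x^+=[0.1764, 0.3079]  P^+=[0.1725 0.1883; 0.1883 0.7867]
step 3: x^-=[0.1729, 0.2449]  P^-=[0.5056 0.0911; 0.0911 0.8658]  S=[0.6956]  K=[0.6889; -0.2301]  nu=[0.3481]  x^+=[0.4127, 0.1648]  P^+=[0.1755 0.2013; 0.2013 0.8290]
step 4: x^-=[0.4268, 0.0898]  P^-=[0.5079 0.1011; 0.1011 0.8949]  S=[0.6945]  K=[0.6891; -0.2281]  nu=[-0.0107]  x^+=[0.4194, 0.0922]  P^+=[0.1781 0.2103; 0.2103 0.8588]
step 5: x^-=[0.4367, 0.0257]  P^-=[0.5101 0.1080; 0.1080 0.9155]  S=[0.6945]  K=[0.6894; -0.2268]  nu=[-2.4092]  x^+=[-1.2243, 0.5721]  P^+=[0.1800 0.2166; 0.2166 0.8797]

P_post[1,1] = 0.8797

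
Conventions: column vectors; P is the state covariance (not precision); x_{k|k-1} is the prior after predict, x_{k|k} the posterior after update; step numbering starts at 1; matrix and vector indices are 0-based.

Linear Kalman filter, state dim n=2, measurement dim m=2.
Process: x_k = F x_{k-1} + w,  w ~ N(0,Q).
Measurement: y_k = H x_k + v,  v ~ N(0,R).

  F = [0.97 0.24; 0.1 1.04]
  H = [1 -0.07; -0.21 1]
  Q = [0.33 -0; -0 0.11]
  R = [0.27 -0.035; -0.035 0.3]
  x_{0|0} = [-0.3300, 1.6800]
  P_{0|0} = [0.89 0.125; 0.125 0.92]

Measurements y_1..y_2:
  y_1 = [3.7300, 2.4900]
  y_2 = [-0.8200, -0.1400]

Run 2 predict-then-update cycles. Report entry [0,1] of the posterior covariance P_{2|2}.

step 1: x^-=[0.0831, 1.7142]  P^-=[1.2786 0.4451; 0.4451 1.1400]  S=[1.4919 0.0683; 0.0683 1.3094]  K=[0.8320 0.0914; 0.2087 0.7883]  nu=[3.7669, 0.7933]  x^+=[3.2896, 3.1259]  P^+=[0.2246 0.0455; 0.0455 0.2387]
step 2: x^-=[3.9411, 3.5798]  P^-=[0.5763 0.1284; 0.1284 0.3799]  S=[0.8302 -0.0524; -0.0524 0.6514]  K=[0.6875 0.0665; 0.1576 0.5545]  nu=[-4.5105, -2.8922]  x^+=[0.6475, 1.2654]  P^+=[0.1858 0.0349; 0.0349 0.1682]

P_post[0,1] = 0.0349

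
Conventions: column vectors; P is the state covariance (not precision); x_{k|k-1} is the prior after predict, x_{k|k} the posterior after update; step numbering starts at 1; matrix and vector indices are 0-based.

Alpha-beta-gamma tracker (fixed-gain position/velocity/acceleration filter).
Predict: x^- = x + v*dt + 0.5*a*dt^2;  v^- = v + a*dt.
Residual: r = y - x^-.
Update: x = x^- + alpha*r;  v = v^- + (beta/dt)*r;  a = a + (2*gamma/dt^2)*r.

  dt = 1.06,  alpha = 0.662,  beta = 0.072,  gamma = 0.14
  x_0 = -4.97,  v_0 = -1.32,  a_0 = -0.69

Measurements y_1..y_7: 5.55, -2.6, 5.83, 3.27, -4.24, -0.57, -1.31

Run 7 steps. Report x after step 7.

x_post = -0.2264

step 1: x_pred=-6.7568  r=12.3068  x^+=1.3903  v^+=-1.2155  a^+=2.3769
step 2: x_pred=1.4372  r=-4.0372  x^+=-1.2354  v^+=1.0298  a^+=1.3708
step 3: x_pred=0.6262  r=5.2038  x^+=4.0711  v^+=2.8363  a^+=2.6676
step 4: x_pred=8.5762  r=-5.3062  x^+=5.0635  v^+=5.3035  a^+=1.3453
step 5: x_pred=11.4409  r=-15.6809  x^+=1.0602  v^+=5.6643  a^+=-2.5624
step 6: x_pred=5.6247  r=-6.1947  x^+=1.5238  v^+=2.5274  a^+=-4.1061
step 7: x_pred=1.8960  r=-3.2060  x^+=-0.2264  v^+=-2.0429  a^+=-4.9051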